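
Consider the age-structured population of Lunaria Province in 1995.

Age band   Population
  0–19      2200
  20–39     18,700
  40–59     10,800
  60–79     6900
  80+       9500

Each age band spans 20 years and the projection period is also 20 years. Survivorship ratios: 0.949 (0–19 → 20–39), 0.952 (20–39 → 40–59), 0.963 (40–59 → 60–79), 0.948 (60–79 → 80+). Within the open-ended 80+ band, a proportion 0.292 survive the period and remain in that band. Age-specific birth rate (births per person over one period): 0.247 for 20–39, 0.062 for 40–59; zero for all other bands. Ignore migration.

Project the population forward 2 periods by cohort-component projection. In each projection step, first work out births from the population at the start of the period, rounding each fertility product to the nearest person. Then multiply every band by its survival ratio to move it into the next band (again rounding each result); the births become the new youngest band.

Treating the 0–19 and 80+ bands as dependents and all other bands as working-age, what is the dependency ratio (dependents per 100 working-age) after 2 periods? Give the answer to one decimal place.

58.8

Period 1:
Births: 18700 × 0.247 = 4619 ; 10800 × 0.062 = 670 ⇒ total 5289
20–39: 2200 × 0.949 = 2088
40–59: 18700 × 0.952 = 17802
60–79: 10800 × 0.963 = 10400
80+: 6900 × 0.948 + 9500 × 0.292 = 6541 + 2774 = 9315
End of period: [5289, 2088, 17802, 10400, 9315]
Period 2:
Births: 2088 × 0.247 = 516 ; 17802 × 0.062 = 1104 ⇒ total 1620
20–39: 5289 × 0.949 = 5019
40–59: 2088 × 0.952 = 1988
60–79: 17802 × 0.963 = 17143
80+: 10400 × 0.948 + 9315 × 0.292 = 9859 + 2720 = 12579
End of period: [1620, 5019, 1988, 17143, 12579]
Dependents (band 0–19 + band 80+) = 1620 + 12579 = 14199; working-age = 24150; ratio = 14199/24150 × 100 = 58.8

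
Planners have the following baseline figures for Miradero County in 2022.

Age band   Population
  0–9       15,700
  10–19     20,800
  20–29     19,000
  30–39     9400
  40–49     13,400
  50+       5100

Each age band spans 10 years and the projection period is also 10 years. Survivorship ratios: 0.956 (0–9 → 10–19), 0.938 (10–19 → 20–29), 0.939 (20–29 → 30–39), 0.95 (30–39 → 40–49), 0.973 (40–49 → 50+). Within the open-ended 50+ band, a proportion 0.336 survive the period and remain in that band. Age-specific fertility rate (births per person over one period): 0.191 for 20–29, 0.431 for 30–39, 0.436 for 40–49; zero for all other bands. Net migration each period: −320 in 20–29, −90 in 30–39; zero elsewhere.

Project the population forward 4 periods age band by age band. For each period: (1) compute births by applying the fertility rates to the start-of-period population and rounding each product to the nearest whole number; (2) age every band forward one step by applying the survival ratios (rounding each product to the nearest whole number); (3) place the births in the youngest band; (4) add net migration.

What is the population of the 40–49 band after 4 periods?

12188

— Period 1 —
Births: 19000 × 0.191 = 3629, 9400 × 0.431 = 4051, 13400 × 0.436 = 5842 — total 13522
10–19: 15700 × 0.956 = 15009
20–29: 20800 × 0.938 = 19510
30–39: 19000 × 0.939 = 17841
40–49: 9400 × 0.95 = 8930
50+: 13400 × 0.973 + 5100 × 0.336 = 13038 + 1714 = 14752
Net migration: 20–29 − 320 → 19190; 30–39 − 90 → 17751
Population now: 0–9=13522, 10–19=15009, 20–29=19190, 30–39=17751, 40–49=8930, 50+=14752
— Period 2 —
Births: 19190 × 0.191 = 3665, 17751 × 0.431 = 7651, 8930 × 0.436 = 3893 — total 15209
10–19: 13522 × 0.956 = 12927
20–29: 15009 × 0.938 = 14078
30–39: 19190 × 0.939 = 18019
40–49: 17751 × 0.95 = 16863
50+: 8930 × 0.973 + 14752 × 0.336 = 8689 + 4957 = 13646
Net migration: 20–29 − 320 → 13758; 30–39 − 90 → 17929
Population now: 0–9=15209, 10–19=12927, 20–29=13758, 30–39=17929, 40–49=16863, 50+=13646
— Period 3 —
Births: 13758 × 0.191 = 2628, 17929 × 0.431 = 7727, 16863 × 0.436 = 7352 — total 17707
10–19: 15209 × 0.956 = 14540
20–29: 12927 × 0.938 = 12126
30–39: 13758 × 0.939 = 12919
40–49: 17929 × 0.95 = 17033
50+: 16863 × 0.973 + 13646 × 0.336 = 16408 + 4585 = 20993
Net migration: 20–29 − 320 → 11806; 30–39 − 90 → 12829
Population now: 0–9=17707, 10–19=14540, 20–29=11806, 30–39=12829, 40–49=17033, 50+=20993
— Period 4 —
Births: 11806 × 0.191 = 2255, 12829 × 0.431 = 5529, 17033 × 0.436 = 7426 — total 15210
10–19: 17707 × 0.956 = 16928
20–29: 14540 × 0.938 = 13639
30–39: 11806 × 0.939 = 11086
40–49: 12829 × 0.95 = 12188
50+: 17033 × 0.973 + 20993 × 0.336 = 16573 + 7054 = 23627
Net migration: 20–29 − 320 → 13319; 30–39 − 90 → 10996
Population now: 0–9=15210, 10–19=16928, 20–29=13319, 30–39=10996, 40–49=12188, 50+=23627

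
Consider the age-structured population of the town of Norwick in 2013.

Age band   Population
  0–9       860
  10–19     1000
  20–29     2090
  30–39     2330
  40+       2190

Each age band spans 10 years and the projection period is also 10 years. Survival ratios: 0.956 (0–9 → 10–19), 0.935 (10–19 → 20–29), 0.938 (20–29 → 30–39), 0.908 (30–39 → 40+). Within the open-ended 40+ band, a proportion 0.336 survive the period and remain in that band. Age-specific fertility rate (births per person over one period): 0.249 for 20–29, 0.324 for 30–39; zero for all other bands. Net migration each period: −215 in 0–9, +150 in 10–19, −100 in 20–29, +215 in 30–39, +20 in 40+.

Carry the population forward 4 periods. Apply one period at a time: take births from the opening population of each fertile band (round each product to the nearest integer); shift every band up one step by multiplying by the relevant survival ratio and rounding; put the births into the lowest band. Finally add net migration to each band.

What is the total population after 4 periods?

4146

Let band 1 be 0–9 through band 5 = 40+.
Period 1:
Births: 2090 * 0.249 = 520  |  2330 * 0.324 = 755 → 1275
Band 2: 860 * 0.956 = 822
Band 3: 1000 * 0.935 = 935
Band 4: 2090 * 0.938 = 1960
Band 5: 2330 * 0.908 + 2190 * 0.336 = 2116 + 736 = 2852
Net migration: Band 1 − 215 → 1060; Band 2 + 150 → 972; Band 3 − 100 → 835; Band 4 + 215 → 2175; Band 5 + 20 → 2872
Giving 1060 / 972 / 835 / 2175 / 2872.
Period 2:
Births: 835 * 0.249 = 208  |  2175 * 0.324 = 705 → 913
Band 2: 1060 * 0.956 = 1013
Band 3: 972 * 0.935 = 909
Band 4: 835 * 0.938 = 783
Band 5: 2175 * 0.908 + 2872 * 0.336 = 1975 + 965 = 2940
Net migration: Band 1 − 215 → 698; Band 2 + 150 → 1163; Band 3 − 100 → 809; Band 4 + 215 → 998; Band 5 + 20 → 2960
Giving 698 / 1163 / 809 / 998 / 2960.
Period 3:
Births: 809 * 0.249 = 201  |  998 * 0.324 = 323 → 524
Band 2: 698 * 0.956 = 667
Band 3: 1163 * 0.935 = 1087
Band 4: 809 * 0.938 = 759
Band 5: 998 * 0.908 + 2960 * 0.336 = 906 + 995 = 1901
Net migration: Band 1 − 215 → 309; Band 2 + 150 → 817; Band 3 − 100 → 987; Band 4 + 215 → 974; Band 5 + 20 → 1921
Giving 309 / 817 / 987 / 974 / 1921.
Period 4:
Births: 987 * 0.249 = 246  |  974 * 0.324 = 316 → 562
Band 2: 309 * 0.956 = 295
Band 3: 817 * 0.935 = 764
Band 4: 987 * 0.938 = 926
Band 5: 974 * 0.908 + 1921 * 0.336 = 884 + 645 = 1529
Net migration: Band 1 − 215 → 347; Band 2 + 150 → 445; Band 3 − 100 → 664; Band 4 + 215 → 1141; Band 5 + 20 → 1549
Giving 347 / 445 / 664 / 1141 / 1549.
Total after period 4: 347 + 445 + 664 + 1141 + 1549 = 4146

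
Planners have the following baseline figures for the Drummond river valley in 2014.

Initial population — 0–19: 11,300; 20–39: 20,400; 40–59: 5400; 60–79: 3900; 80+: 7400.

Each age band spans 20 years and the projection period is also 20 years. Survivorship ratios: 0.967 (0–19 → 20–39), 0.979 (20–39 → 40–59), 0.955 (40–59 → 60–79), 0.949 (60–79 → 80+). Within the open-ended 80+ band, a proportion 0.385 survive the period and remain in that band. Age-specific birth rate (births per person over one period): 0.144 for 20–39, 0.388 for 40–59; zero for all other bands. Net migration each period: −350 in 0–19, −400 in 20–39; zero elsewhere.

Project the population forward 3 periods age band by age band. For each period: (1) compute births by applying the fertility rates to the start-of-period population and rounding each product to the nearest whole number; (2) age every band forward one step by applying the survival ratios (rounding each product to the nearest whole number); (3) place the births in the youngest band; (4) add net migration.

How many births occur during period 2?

9265

Numbering the bands 1..5 from youngest to oldest:
— Period 1 —
Births: 20400 * 0.144 = 2938  |  5400 * 0.388 = 2095 ⇒ total 5033
Band 2: 11300 * 0.967 = 10927
Band 3: 20400 * 0.979 = 19972
Band 4: 5400 * 0.955 = 5157
Band 5: 3900 * 0.949 + 7400 * 0.385 = 3701 + 2849 = 6550
Net migration: Band 1 − 350 → 4683; Band 2 − 400 → 10527
Population now: 0–19=4683, 20–39=10527, 40–59=19972, 60–79=5157, 80+=6550
— Period 2 —
Births: 10527 * 0.144 = 1516  |  19972 * 0.388 = 7749 ⇒ total 9265
Band 2: 4683 * 0.967 = 4528
Band 3: 10527 * 0.979 = 10306
Band 4: 19972 * 0.955 = 19073
Band 5: 5157 * 0.949 + 6550 * 0.385 = 4894 + 2522 = 7416
Net migration: Band 1 − 350 → 8915; Band 2 − 400 → 4128
Population now: 0–19=8915, 20–39=4128, 40–59=10306, 60–79=19073, 80+=7416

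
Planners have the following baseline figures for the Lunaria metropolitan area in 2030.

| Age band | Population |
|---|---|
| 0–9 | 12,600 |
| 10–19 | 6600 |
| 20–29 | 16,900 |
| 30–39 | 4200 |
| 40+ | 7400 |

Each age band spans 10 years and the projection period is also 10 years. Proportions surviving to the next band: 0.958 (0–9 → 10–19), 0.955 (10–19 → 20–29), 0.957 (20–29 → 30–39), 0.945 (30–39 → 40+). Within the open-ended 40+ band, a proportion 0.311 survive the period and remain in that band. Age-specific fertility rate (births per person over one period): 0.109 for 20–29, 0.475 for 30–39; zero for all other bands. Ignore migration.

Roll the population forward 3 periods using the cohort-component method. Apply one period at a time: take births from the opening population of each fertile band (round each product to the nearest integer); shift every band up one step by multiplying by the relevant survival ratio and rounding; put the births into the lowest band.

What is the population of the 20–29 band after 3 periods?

— Period 1 —
Births: 16900 × 0.109 = 1842 ; 4200 × 0.475 = 1995 — total 3837
10–19: 12600 × 0.958 = 12071
20–29: 6600 × 0.955 = 6303
30–39: 16900 × 0.957 = 16173
40+: 4200 × 0.945 + 7400 × 0.311 = 3969 + 2301 = 6270
→ [3837, 12071, 6303, 16173, 6270]
— Period 2 —
Births: 6303 × 0.109 = 687 ; 16173 × 0.475 = 7682 — total 8369
10–19: 3837 × 0.958 = 3676
20–29: 12071 × 0.955 = 11528
30–39: 6303 × 0.957 = 6032
40+: 16173 × 0.945 + 6270 × 0.311 = 15283 + 1950 = 17233
→ [8369, 3676, 11528, 6032, 17233]
— Period 3 —
Births: 11528 × 0.109 = 1257 ; 6032 × 0.475 = 2865 — total 4122
10–19: 8369 × 0.958 = 8018
20–29: 3676 × 0.955 = 3511
30–39: 11528 × 0.957 = 11032
40+: 6032 × 0.945 + 17233 × 0.311 = 5700 + 5359 = 11059
→ [4122, 8018, 3511, 11032, 11059]

3511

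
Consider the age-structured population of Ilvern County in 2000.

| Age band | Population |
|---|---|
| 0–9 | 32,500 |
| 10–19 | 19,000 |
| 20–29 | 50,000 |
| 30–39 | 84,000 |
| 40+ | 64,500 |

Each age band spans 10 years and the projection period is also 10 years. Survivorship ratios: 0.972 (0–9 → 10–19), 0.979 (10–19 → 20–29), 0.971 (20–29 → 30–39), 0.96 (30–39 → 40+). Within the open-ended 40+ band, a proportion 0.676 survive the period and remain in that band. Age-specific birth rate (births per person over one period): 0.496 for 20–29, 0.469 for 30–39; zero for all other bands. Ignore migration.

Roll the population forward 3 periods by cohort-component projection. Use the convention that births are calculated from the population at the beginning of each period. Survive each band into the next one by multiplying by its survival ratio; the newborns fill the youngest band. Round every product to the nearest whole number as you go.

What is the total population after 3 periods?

— Period 1 —
Births: 50000 × 0.496 = 24800 ; 84000 × 0.469 = 39396 ⇒ total 64196
10–19: 32500 × 0.972 = 31590
20–29: 19000 × 0.979 = 18601
30–39: 50000 × 0.971 = 48550
40+: 84000 × 0.96 + 64500 × 0.676 = 80640 + 43602 = 124242
Population now: 0–9=64196, 10–19=31590, 20–29=18601, 30–39=48550, 40+=124242
— Period 2 —
Births: 18601 × 0.496 = 9226 ; 48550 × 0.469 = 22770 ⇒ total 31996
10–19: 64196 × 0.972 = 62399
20–29: 31590 × 0.979 = 30927
30–39: 18601 × 0.971 = 18062
40+: 48550 × 0.96 + 124242 × 0.676 = 46608 + 83988 = 130596
Population now: 0–9=31996, 10–19=62399, 20–29=30927, 30–39=18062, 40+=130596
— Period 3 —
Births: 30927 × 0.496 = 15340 ; 18062 × 0.469 = 8471 ⇒ total 23811
10–19: 31996 × 0.972 = 31100
20–29: 62399 × 0.979 = 61089
30–39: 30927 × 0.971 = 30030
40+: 18062 × 0.96 + 130596 × 0.676 = 17340 + 88283 = 105623
Population now: 0–9=23811, 10–19=31100, 20–29=61089, 30–39=30030, 40+=105623
Total after period 3: 23811 + 31100 + 61089 + 30030 + 105623 = 251653

251653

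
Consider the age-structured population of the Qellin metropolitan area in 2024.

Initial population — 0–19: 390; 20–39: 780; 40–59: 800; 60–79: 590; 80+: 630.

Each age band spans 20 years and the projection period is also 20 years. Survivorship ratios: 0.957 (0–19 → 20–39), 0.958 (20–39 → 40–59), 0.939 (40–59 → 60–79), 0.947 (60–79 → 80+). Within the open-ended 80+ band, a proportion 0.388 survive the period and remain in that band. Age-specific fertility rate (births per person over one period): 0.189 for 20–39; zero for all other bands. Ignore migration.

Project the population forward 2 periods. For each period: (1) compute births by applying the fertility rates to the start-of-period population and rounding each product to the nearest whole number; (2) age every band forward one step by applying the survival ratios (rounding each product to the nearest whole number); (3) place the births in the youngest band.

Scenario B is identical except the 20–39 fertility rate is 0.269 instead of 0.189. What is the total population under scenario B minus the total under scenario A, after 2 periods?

(Groups numbered youngest = 1 to oldest = 5.)
After projecting period 1:
Births: 780 * 0.189 = 147
Group 2: 390 * 0.957 = 373
Group 3: 780 * 0.958 = 747
Group 4: 800 * 0.939 = 751
Group 5: 590 * 0.947 + 630 * 0.388 = 559 + 244 = 803
Giving 147 / 373 / 747 / 751 / 803.
After projecting period 2:
Births: 373 * 0.189 = 70
Group 2: 147 * 0.957 = 141
Group 3: 373 * 0.958 = 357
Group 4: 747 * 0.939 = 701
Group 5: 751 * 0.947 + 803 * 0.388 = 711 + 312 = 1023
Giving 70 / 141 / 357 / 701 / 1023.
Scenario A total after 2 periods: 2292
Scenario B projection —
After projecting period 1:
Births: 780 * 0.269 = 210
Group 2: 390 * 0.957 = 373
Group 3: 780 * 0.958 = 747
Group 4: 800 * 0.939 = 751
Group 5: 590 * 0.947 + 630 * 0.388 = 559 + 244 = 803
Giving 210 / 373 / 747 / 751 / 803.
After projecting period 2:
Births: 373 * 0.269 = 100
Group 2: 210 * 0.957 = 201
Group 3: 373 * 0.958 = 357
Group 4: 747 * 0.939 = 701
Group 5: 751 * 0.947 + 803 * 0.388 = 711 + 312 = 1023
Giving 100 / 201 / 357 / 701 / 1023.
Scenario B total after 2 periods: 2382
Difference B − A = 2382 − 2292 = 90

90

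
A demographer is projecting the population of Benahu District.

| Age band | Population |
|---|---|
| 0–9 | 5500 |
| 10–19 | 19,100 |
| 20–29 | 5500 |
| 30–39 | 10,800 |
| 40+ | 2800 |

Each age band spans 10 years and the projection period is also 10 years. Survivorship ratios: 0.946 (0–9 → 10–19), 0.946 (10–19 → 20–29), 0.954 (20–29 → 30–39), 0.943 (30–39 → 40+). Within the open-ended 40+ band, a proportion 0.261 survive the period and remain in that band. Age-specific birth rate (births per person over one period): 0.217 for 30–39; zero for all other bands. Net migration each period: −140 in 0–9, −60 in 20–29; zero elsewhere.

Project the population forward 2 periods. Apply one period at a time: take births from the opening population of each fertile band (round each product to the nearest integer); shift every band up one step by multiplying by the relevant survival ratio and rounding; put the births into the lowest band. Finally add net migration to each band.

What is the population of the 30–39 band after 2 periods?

Numbering the groups 1..5 from youngest to oldest:
Period 1.
Births: 10800 * 0.217 = 2344
Group 2: 5500 * 0.946 = 5203
Group 3: 19100 * 0.946 = 18069
Group 4: 5500 * 0.954 = 5247
Group 5: 10800 * 0.943 + 2800 * 0.261 = 10184 + 731 = 10915
Net migration: Group 1 − 140 → 2204; Group 3 − 60 → 18009
Population now: 0–9=2204, 10–19=5203, 20–29=18009, 30–39=5247, 40+=10915
Period 2.
Births: 5247 * 0.217 = 1139
Group 2: 2204 * 0.946 = 2085
Group 3: 5203 * 0.946 = 4922
Group 4: 18009 * 0.954 = 17181
Group 5: 5247 * 0.943 + 10915 * 0.261 = 4948 + 2849 = 7797
Net migration: Group 1 − 140 → 999; Group 3 − 60 → 4862
Population now: 0–9=999, 10–19=2085, 20–29=4862, 30–39=17181, 40+=7797

17181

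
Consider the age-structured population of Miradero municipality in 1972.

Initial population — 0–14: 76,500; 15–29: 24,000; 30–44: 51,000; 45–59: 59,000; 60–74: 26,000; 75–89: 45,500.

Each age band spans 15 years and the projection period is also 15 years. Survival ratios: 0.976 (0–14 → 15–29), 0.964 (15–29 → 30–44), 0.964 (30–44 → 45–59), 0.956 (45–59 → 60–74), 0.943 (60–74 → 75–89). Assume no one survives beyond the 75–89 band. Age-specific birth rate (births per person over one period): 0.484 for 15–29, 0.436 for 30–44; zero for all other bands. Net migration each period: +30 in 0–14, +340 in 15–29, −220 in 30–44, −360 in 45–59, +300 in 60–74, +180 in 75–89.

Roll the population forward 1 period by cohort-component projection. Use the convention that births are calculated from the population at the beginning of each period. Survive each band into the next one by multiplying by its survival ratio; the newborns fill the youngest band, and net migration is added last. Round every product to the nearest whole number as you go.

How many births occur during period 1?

33852

Let band 1 be 0–14 through band 6 = 75–89.
Period 1.
Births: 24000 × 0.484 = 11616  |  51000 × 0.436 = 22236 → 33852
Band 2: 76500 × 0.976 = 74664
Band 3: 24000 × 0.964 = 23136
Band 4: 51000 × 0.964 = 49164
Band 5: 59000 × 0.956 = 56404
Band 6: 26000 × 0.943 = 24518
Net migration: Band 1 + 30 → 33882; Band 2 + 340 → 75004; Band 3 − 220 → 22916; Band 4 − 360 → 48804; Band 5 + 300 → 56704; Band 6 + 180 → 24698
End of period: [33882, 75004, 22916, 48804, 56704, 24698]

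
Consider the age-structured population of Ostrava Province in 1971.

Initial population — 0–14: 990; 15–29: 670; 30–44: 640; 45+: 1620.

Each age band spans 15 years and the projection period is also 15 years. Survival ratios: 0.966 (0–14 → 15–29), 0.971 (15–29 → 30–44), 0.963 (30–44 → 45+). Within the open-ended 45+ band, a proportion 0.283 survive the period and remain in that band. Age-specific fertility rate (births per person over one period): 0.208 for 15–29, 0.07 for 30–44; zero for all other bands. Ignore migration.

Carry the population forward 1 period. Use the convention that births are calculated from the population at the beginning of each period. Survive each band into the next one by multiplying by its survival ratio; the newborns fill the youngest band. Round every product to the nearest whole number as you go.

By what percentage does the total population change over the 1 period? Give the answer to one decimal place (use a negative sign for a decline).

-26.9

Call the groups 1 to 4, youngest first.
Period 1:
Births: 670 * 0.208 = 139 ; 640 * 0.07 = 45 → 184
Group 2: 990 * 0.966 = 956
Group 3: 670 * 0.971 = 651
Group 4: 640 * 0.963 + 1620 * 0.283 = 616 + 458 = 1074
→ [184, 956, 651, 1074]
Total: 3920 → 2865; change = -1055; percentage change = -26.9%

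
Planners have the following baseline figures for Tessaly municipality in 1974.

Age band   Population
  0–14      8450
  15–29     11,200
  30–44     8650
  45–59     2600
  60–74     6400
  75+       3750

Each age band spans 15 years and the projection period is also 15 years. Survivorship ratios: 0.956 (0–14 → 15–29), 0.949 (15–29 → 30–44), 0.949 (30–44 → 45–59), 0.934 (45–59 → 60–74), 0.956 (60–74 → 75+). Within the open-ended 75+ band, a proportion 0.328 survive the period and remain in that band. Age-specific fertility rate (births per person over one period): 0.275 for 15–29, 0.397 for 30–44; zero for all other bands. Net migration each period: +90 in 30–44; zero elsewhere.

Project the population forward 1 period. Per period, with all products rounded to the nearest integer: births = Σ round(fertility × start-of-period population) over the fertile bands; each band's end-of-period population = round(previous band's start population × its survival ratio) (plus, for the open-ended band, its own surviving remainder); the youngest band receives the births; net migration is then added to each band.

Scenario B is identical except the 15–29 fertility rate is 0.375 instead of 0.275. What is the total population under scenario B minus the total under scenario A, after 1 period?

1120

Numbering the bands 1..6 from youngest to oldest:
Period 1.
Births: 11200 × 0.275 = 3080, 8650 × 0.397 = 3434 → 6514
Band 2: 8450 × 0.956 = 8078
Band 3: 11200 × 0.949 = 10629
Band 4: 8650 × 0.949 = 8209
Band 5: 2600 × 0.934 = 2428
Band 6: 6400 × 0.956 + 3750 × 0.328 = 6118 + 1230 = 7348
Net migration: Band 3 + 90 → 10719
→ [6514, 8078, 10719, 8209, 2428, 7348]
Scenario A total after 1 period: 43296
Scenario B projection —
Period 1.
Births: 11200 × 0.375 = 4200, 8650 × 0.397 = 3434 → 7634
Band 2: 8450 × 0.956 = 8078
Band 3: 11200 × 0.949 = 10629
Band 4: 8650 × 0.949 = 8209
Band 5: 2600 × 0.934 = 2428
Band 6: 6400 × 0.956 + 3750 × 0.328 = 6118 + 1230 = 7348
Net migration: Band 3 + 90 → 10719
→ [7634, 8078, 10719, 8209, 2428, 7348]
Scenario B total after 1 period: 44416
Difference B − A = 44416 − 43296 = 1120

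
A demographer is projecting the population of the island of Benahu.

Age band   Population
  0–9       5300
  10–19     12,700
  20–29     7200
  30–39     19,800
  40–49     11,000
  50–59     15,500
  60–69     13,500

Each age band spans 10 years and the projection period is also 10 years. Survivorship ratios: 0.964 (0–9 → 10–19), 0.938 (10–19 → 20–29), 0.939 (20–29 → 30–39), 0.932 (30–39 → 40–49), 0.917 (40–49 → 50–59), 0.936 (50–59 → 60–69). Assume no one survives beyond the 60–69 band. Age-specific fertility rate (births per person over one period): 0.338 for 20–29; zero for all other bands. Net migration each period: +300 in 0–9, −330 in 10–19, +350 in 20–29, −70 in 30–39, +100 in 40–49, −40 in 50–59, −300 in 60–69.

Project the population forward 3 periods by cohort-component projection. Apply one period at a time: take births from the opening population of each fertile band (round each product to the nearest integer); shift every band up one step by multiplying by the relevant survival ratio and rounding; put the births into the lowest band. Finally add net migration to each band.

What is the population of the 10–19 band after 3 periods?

Call the bands 1 to 7, youngest first.
After projecting period 1:
Births: 7200 × 0.338 = 2434
Band 2: 5300 × 0.964 = 5109
Band 3: 12700 × 0.938 = 11913
Band 4: 7200 × 0.939 = 6761
Band 5: 19800 × 0.932 = 18454
Band 6: 11000 × 0.917 = 10087
Band 7: 15500 × 0.936 = 14508
Net migration: Band 1 + 300 → 2734; Band 2 − 330 → 4779; Band 3 + 350 → 12263; Band 4 − 70 → 6691; Band 5 + 100 → 18554; Band 6 − 40 → 10047; Band 7 − 300 → 14208
Giving 2734 / 4779 / 12263 / 6691 / 18554 / 10047 / 14208.
After projecting period 2:
Births: 12263 × 0.338 = 4145
Band 2: 2734 × 0.964 = 2636
Band 3: 4779 × 0.938 = 4483
Band 4: 12263 × 0.939 = 11515
Band 5: 6691 × 0.932 = 6236
Band 6: 18554 × 0.917 = 17014
Band 7: 10047 × 0.936 = 9404
Net migration: Band 1 + 300 → 4445; Band 2 − 330 → 2306; Band 3 + 350 → 4833; Band 4 − 70 → 11445; Band 5 + 100 → 6336; Band 6 − 40 → 16974; Band 7 − 300 → 9104
Giving 4445 / 2306 / 4833 / 11445 / 6336 / 16974 / 9104.
After projecting period 3:
Births: 4833 × 0.338 = 1634
Band 2: 4445 × 0.964 = 4285
Band 3: 2306 × 0.938 = 2163
Band 4: 4833 × 0.939 = 4538
Band 5: 11445 × 0.932 = 10667
Band 6: 6336 × 0.917 = 5810
Band 7: 16974 × 0.936 = 15888
Net migration: Band 1 + 300 → 1934; Band 2 − 330 → 3955; Band 3 + 350 → 2513; Band 4 − 70 → 4468; Band 5 + 100 → 10767; Band 6 − 40 → 5770; Band 7 − 300 → 15588
Giving 1934 / 3955 / 2513 / 4468 / 10767 / 5770 / 15588.

3955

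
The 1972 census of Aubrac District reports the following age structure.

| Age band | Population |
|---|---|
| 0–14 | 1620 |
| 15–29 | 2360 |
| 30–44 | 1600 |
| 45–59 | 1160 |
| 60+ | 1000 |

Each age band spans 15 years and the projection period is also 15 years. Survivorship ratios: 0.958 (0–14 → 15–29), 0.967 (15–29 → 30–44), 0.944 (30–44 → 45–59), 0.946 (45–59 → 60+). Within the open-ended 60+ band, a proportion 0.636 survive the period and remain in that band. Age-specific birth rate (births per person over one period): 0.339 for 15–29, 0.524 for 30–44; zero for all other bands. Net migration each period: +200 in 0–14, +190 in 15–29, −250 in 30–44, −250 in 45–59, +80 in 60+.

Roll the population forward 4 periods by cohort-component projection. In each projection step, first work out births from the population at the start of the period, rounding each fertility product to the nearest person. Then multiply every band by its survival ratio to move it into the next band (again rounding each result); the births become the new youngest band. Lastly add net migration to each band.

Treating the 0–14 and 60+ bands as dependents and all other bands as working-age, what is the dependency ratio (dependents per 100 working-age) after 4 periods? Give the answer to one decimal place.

104.3

Call the bands 1 to 5, youngest first.
After projecting period 1:
Births: 2360 * 0.339 = 800  |  1600 * 0.524 = 838 — total 1638
Band 2: 1620 * 0.958 = 1552
Band 3: 2360 * 0.967 = 2282
Band 4: 1600 * 0.944 = 1510
Band 5: 1160 * 0.946 + 1000 * 0.636 = 1097 + 636 = 1733
Net migration: Band 1 + 200 → 1838; Band 2 + 190 → 1742; Band 3 − 250 → 2032; Band 4 − 250 → 1260; Band 5 + 80 → 1813
End of period: [1838, 1742, 2032, 1260, 1813]
After projecting period 2:
Births: 1742 * 0.339 = 591  |  2032 * 0.524 = 1065 — total 1656
Band 2: 1838 * 0.958 = 1761
Band 3: 1742 * 0.967 = 1685
Band 4: 2032 * 0.944 = 1918
Band 5: 1260 * 0.946 + 1813 * 0.636 = 1192 + 1153 = 2345
Net migration: Band 1 + 200 → 1856; Band 2 + 190 → 1951; Band 3 − 250 → 1435; Band 4 − 250 → 1668; Band 5 + 80 → 2425
End of period: [1856, 1951, 1435, 1668, 2425]
After projecting period 3:
Births: 1951 * 0.339 = 661  |  1435 * 0.524 = 752 — total 1413
Band 2: 1856 * 0.958 = 1778
Band 3: 1951 * 0.967 = 1887
Band 4: 1435 * 0.944 = 1355
Band 5: 1668 * 0.946 + 2425 * 0.636 = 1578 + 1542 = 3120
Net migration: Band 1 + 200 → 1613; Band 2 + 190 → 1968; Band 3 − 250 → 1637; Band 4 − 250 → 1105; Band 5 + 80 → 3200
End of period: [1613, 1968, 1637, 1105, 3200]
After projecting period 4:
Births: 1968 * 0.339 = 667  |  1637 * 0.524 = 858 — total 1525
Band 2: 1613 * 0.958 = 1545
Band 3: 1968 * 0.967 = 1903
Band 4: 1637 * 0.944 = 1545
Band 5: 1105 * 0.946 + 3200 * 0.636 = 1045 + 2035 = 3080
Net migration: Band 1 + 200 → 1725; Band 2 + 190 → 1735; Band 3 − 250 → 1653; Band 4 − 250 → 1295; Band 5 + 80 → 3160
End of period: [1725, 1735, 1653, 1295, 3160]
Dependents (band 0–14 + band 60+) = 1725 + 3160 = 4885; working-age = 4683; ratio = 4885/4683 × 100 = 104.3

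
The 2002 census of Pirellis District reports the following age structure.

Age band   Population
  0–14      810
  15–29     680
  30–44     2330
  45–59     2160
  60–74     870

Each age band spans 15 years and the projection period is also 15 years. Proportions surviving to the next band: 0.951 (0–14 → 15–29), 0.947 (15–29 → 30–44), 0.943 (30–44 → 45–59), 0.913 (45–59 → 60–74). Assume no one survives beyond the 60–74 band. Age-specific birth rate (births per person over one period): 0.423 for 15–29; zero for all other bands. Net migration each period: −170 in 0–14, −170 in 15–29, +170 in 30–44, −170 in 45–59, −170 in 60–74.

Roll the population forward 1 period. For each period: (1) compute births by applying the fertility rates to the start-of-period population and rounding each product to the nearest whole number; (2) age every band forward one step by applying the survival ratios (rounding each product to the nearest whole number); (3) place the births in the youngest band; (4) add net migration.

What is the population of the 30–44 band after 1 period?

814

Call the groups 1 to 5, youngest first.
After projecting period 1:
Births: 680 × 0.423 = 288
Group 2: 810 × 0.951 = 770
Group 3: 680 × 0.947 = 644
Group 4: 2330 × 0.943 = 2197
Group 5: 2160 × 0.913 = 1972
Net migration: Group 1 − 170 → 118; Group 2 − 170 → 600; Group 3 + 170 → 814; Group 4 − 170 → 2027; Group 5 − 170 → 1802
Population now: 0–14=118, 15–29=600, 30–44=814, 45–59=2027, 60–74=1802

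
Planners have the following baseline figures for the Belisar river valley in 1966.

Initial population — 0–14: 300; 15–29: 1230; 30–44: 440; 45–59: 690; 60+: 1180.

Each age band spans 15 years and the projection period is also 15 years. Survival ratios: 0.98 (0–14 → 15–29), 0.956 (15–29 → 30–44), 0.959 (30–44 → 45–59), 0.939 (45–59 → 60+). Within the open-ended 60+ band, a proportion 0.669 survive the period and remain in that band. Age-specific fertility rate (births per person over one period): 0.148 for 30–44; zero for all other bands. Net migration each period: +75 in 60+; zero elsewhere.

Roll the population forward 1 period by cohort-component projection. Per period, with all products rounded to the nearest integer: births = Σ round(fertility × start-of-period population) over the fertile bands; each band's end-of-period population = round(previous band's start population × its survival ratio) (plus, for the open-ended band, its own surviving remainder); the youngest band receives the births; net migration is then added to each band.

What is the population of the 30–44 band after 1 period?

Let band 1 be 0–14 through band 5 = 60+.
Period 1.
Births: 440 * 0.148 = 65
Band 2: 300 * 0.98 = 294
Band 3: 1230 * 0.956 = 1176
Band 4: 440 * 0.959 = 422
Band 5: 690 * 0.939 + 1180 * 0.669 = 648 + 789 = 1437
Net migration: Band 5 + 75 → 1512
Population now: 0–14=65, 15–29=294, 30–44=1176, 45–59=422, 60+=1512

1176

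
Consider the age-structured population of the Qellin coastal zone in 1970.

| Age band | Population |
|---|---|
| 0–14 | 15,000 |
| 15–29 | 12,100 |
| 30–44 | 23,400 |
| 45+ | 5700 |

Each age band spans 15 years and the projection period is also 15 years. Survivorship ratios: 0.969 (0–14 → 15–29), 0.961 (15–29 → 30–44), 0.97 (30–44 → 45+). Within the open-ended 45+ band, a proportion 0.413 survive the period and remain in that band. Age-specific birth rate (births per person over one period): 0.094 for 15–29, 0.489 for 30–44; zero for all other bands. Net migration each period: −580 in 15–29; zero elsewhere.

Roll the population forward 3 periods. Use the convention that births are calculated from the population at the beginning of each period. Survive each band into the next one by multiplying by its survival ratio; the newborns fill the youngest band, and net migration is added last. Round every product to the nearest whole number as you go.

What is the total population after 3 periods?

46947

Period 1:
Births: 12100 * 0.094 = 1137  |  23400 * 0.489 = 11443 — total 12580
15–29: 15000 * 0.969 = 14535
30–44: 12100 * 0.961 = 11628
45+: 23400 * 0.97 + 5700 * 0.413 = 22698 + 2354 = 25052
Net migration: 15–29 − 580 → 13955
Population now: 0–14=12580, 15–29=13955, 30–44=11628, 45+=25052
Period 2:
Births: 13955 * 0.094 = 1312  |  11628 * 0.489 = 5686 — total 6998
15–29: 12580 * 0.969 = 12190
30–44: 13955 * 0.961 = 13411
45+: 11628 * 0.97 + 25052 * 0.413 = 11279 + 10346 = 21625
Net migration: 15–29 − 580 → 11610
Population now: 0–14=6998, 15–29=11610, 30–44=13411, 45+=21625
Period 3:
Births: 11610 * 0.094 = 1091  |  13411 * 0.489 = 6558 — total 7649
15–29: 6998 * 0.969 = 6781
30–44: 11610 * 0.961 = 11157
45+: 13411 * 0.97 + 21625 * 0.413 = 13009 + 8931 = 21940
Net migration: 15–29 − 580 → 6201
Population now: 0–14=7649, 15–29=6201, 30–44=11157, 45+=21940
Total after period 3: 7649 + 6201 + 11157 + 21940 = 46947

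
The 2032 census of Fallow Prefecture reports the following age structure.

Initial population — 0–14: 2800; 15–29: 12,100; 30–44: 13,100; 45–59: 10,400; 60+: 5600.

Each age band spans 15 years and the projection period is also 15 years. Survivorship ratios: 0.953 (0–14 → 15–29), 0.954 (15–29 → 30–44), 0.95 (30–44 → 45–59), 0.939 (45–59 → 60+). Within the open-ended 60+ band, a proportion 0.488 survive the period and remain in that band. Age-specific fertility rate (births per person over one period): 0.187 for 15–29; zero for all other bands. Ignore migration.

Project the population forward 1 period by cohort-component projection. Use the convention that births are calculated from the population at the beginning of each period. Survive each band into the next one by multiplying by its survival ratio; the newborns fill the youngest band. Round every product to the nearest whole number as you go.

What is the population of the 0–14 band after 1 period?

Call the bands 1 to 5, youngest first.
Period 1.
Births: 12100 * 0.187 = 2263
Band 2: 2800 * 0.953 = 2668
Band 3: 12100 * 0.954 = 11543
Band 4: 13100 * 0.95 = 12445
Band 5: 10400 * 0.939 + 5600 * 0.488 = 9766 + 2733 = 12499
Giving 2263 / 2668 / 11543 / 12445 / 12499.

2263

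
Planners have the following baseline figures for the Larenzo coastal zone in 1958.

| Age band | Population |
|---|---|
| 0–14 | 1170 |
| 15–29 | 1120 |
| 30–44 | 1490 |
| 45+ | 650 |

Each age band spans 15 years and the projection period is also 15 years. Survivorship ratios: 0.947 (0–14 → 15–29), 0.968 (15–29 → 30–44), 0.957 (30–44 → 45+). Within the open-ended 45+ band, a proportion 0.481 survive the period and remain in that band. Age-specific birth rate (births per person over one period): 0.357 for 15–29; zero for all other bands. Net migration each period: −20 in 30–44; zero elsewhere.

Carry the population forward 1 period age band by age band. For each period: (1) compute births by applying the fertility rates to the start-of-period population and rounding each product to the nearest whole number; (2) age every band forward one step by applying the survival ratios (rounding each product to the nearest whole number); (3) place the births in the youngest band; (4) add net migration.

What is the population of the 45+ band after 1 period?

(Bands numbered youngest = 1 to oldest = 4.)
Period 1:
Births: 1120 × 0.357 = 400
Band 2: 1170 × 0.947 = 1108
Band 3: 1120 × 0.968 = 1084
Band 4: 1490 × 0.957 + 650 × 0.481 = 1426 + 313 = 1739
Net migration: Band 3 − 20 → 1064
Giving 400 / 1108 / 1064 / 1739.

1739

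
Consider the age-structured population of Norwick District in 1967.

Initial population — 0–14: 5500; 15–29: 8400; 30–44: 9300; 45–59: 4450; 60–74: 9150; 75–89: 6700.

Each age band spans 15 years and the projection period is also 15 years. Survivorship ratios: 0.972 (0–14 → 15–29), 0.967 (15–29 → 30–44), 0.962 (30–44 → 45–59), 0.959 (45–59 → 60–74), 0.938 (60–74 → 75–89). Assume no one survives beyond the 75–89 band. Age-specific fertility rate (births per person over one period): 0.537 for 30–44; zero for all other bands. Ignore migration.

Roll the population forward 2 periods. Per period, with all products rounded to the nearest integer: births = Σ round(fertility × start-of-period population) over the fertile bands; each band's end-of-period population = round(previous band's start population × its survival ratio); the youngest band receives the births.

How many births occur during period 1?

Period 1.
Births: 9300 * 0.537 = 4994
15–29: 5500 * 0.972 = 5346
30–44: 8400 * 0.967 = 8123
45–59: 9300 * 0.962 = 8947
60–74: 4450 * 0.959 = 4268
75–89: 9150 * 0.938 = 8583
→ [4994, 5346, 8123, 8947, 4268, 8583]

4994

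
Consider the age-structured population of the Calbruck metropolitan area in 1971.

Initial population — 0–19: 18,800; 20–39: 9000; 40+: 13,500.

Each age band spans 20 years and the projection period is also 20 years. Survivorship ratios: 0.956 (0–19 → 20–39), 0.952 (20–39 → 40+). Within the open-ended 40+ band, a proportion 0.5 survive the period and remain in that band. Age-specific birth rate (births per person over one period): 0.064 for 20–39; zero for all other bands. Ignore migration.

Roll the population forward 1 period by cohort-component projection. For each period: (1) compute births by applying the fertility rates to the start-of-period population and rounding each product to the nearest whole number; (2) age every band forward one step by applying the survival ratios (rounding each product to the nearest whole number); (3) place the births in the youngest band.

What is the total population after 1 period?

33867

Period 1:
Births: 9000 × 0.064 = 576
20–39: 18800 × 0.956 = 17973
40+: 9000 × 0.952 + 13500 × 0.5 = 8568 + 6750 = 15318
End of period: [576, 17973, 15318]
Total after period 1: 576 + 17973 + 15318 = 33867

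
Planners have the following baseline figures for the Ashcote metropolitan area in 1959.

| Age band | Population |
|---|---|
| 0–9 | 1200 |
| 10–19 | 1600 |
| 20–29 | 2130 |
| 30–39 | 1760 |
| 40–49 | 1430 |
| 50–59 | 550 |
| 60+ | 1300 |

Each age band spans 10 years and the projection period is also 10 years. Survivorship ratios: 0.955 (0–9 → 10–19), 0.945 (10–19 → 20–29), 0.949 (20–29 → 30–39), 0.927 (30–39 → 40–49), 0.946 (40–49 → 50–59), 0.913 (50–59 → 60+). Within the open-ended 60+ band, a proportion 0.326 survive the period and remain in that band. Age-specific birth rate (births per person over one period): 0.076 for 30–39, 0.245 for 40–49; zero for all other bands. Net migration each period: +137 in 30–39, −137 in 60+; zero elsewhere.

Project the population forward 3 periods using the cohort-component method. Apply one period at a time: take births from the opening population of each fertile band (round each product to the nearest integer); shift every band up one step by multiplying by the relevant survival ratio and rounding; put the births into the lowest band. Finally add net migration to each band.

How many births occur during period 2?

Numbering the groups 1..7 from youngest to oldest:
After projecting period 1:
Births: 1760 * 0.076 = 134  |  1430 * 0.245 = 350 → total 484
Group 2: 1200 * 0.955 = 1146
Group 3: 1600 * 0.945 = 1512
Group 4: 2130 * 0.949 = 2021
Group 5: 1760 * 0.927 = 1632
Group 6: 1430 * 0.946 = 1353
Group 7: 550 * 0.913 + 1300 * 0.326 = 502 + 424 = 926
Net migration: Group 4 + 137 → 2158; Group 7 − 137 → 789
Population now: 0–9=484, 10–19=1146, 20–29=1512, 30–39=2158, 40–49=1632, 50–59=1353, 60+=789
After projecting period 2:
Births: 2158 * 0.076 = 164  |  1632 * 0.245 = 400 → total 564
Group 2: 484 * 0.955 = 462
Group 3: 1146 * 0.945 = 1083
Group 4: 1512 * 0.949 = 1435
Group 5: 2158 * 0.927 = 2000
Group 6: 1632 * 0.946 = 1544
Group 7: 1353 * 0.913 + 789 * 0.326 = 1235 + 257 = 1492
Net migration: Group 4 + 137 → 1572; Group 7 − 137 → 1355
Population now: 0–9=564, 10–19=462, 20–29=1083, 30–39=1572, 40–49=2000, 50–59=1544, 60+=1355

564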